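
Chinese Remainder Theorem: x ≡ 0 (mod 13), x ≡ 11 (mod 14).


m₁ = 13, m₂ = 14, gcd = 1, so CRT applies. M = m₁·m₂ = 182
Let M₁ = M/m₁ = 14, M₂ = M/m₂ = 13
Find y₁ ≡ M₁⁻¹ (mod m₁): 14⁻¹ ≡ 1 (mod 13)
Find y₂ ≡ M₂⁻¹ (mod m₂): 13⁻¹ ≡ 13 (mod 14)
x = a₁·M₁·y₁ + a₂·M₂·y₂ = 0·14·1 + 11·13·13 = 1859
Reduce mod 182: x ≡ 39
Check: 39 mod 13 = 0 ✓, 39 mod 14 = 11 ✓

x ≡ 39 (mod 182)


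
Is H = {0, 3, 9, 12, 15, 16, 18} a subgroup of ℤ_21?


Subgroup test for H = {0, 3, 9, 12, 15, 16, 18} in (ℤ_21, +):
(1) 0 ∈ H? Yes
(2) Closure: for all a,b ∈ H, (a+b) mod 21 ∈ H? No  [counterexample: 3 + 3 = 6 ∉ H]
(3) Inverses: for all a ∈ H, -a mod 21 ∈ H? No

No, H is not a subgroup of ℤ_21


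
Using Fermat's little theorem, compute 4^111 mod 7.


Fermat's little theorem: if p is prime and gcd(a,p)=1, then a^(p-1) ≡ 1 (mod p)
p = 7 is prime, gcd(4,7) = 1
Reduce exponent: 111 mod 6 = 3
So 4^111 ≡ 4^3 (mod 7)
4^3 mod 7 = 1

4^111 ≡ 1 (mod 7)


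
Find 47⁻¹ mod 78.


Use the extended Euclidean algorithm to write 1 = 47·s + 78·t; then s mod 78 is the inverse.
Euclidean algorithm:
  47 = 0·78 + 47
  78 = 1·47 + 31
  47 = 1·31 + 16
  31 = 1·16 + 15
  16 = 1·15 + 1
  15 = 15·1 + 0
gcd(47,78) = 1
Back-substitution gives: 47·(5) + 78·(-3) = 1
So 47⁻¹ ≡ 5 ≡ 5 (mod 78)
Check: 47 × 5 = 235 ≡ 1 (mod 78) ✓

47⁻¹ ≡ 5 (mod 78)


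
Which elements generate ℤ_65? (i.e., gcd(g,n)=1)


g generates ℤ_n iff gcd(g,n) = 1
Prime factors of 65: 5, 13
Generators are g ∈ {1,...,64} not divisible by any of these primes.
Generators: {1, 2, 3, 4, 6, 7, 8, 9, 11, 12, 14, 16, 17, 18, 19, 21, 22, 23, 24, 27, 28, 29, 31, 32, 33, 34, 36, 37, 38, 41, 42, 43, 44, 46, 47, 48, 49, 51, 53, 54, 56, 57, 58, 59, 61, 62, 63, 64}
Number of generators = φ(65) = 48

Generators of ℤ_65 = {1, 2, 3, 4, 6, 7, 8, 9, 11, 12, 14, 16, 17, 18, 19, 21, 22, 23, 24, 27, 28, 29, 31, 32, 33, 34, 36, 37, 38, 41, 42, 43, 44, 46, 47, 48, 49, 51, 53, 54, 56, 57, 58, 59, 61, 62, 63, 64}


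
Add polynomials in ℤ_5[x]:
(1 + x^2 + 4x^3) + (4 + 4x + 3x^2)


Add coefficients mod 5:
x^0: 1 + 4 = 0 (mod 5)
x^1: 0 + 4 = 4 (mod 5)
x^2: 1 + 3 = 4 (mod 5)
x^3: 4 + 0 = 4 (mod 5)
Result: 4x + 4x^2 + 4x^3

f + g = 4x + 4x^2 + 4x^3


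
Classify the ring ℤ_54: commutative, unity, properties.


ℤ_54 is a commutative ring with unity 1; 54 = 2×27 is composite, so 2·27 ≡ 0 gives zero divisors (not an integral domain)
Commutative: Yes
Integral domain: No
Has unity: Yes

ℤ_54: Commutative=Yes, Unity=Yes


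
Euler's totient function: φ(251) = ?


Factor n: 251 = 251
φ(n) = n · ∏(1 - 1/p) over distinct primes p | n
φ(251) = 251 · (1 - 1/251) = 250

φ(251) = 250


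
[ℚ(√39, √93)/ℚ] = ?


[ℚ(√39,√93):ℚ] = [ℚ(√39,√93):ℚ(√39)]·[ℚ(√39):ℚ] = 2·2 = 4

[ℚ(√39, √93)/ℚ] = 4


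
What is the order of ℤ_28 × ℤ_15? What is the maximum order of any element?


|ℤ_28 × ℤ_15| = 28 × 15 = 420
Max element order = lcm(28,15) = 420
Cyclic? Yes (gcd=1)

|ℤ_28×ℤ_15| = 420, max element order = 420


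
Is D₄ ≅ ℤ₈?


Comparing D₄ and ℤ₈:
D₄ is non-abelian, ℤ₈ is abelian

No, D₄ ≇ ℤ₈


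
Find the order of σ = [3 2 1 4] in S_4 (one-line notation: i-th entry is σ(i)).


Cycle decomposition: (1 3)
Cycle lengths: 2
Order = lcm(2) = 2

ord(σ) = 2


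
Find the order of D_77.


|D_n| = 2n (n rotations and n reflections)
|D_77| = 2×77 = 154

|D_77| = 154


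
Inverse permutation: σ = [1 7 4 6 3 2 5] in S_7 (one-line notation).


To find σ⁻¹, swap domain and range:
σ(1) = 1 → σ⁻¹(1) = 1
σ(2) = 7 → σ⁻¹(7) = 2
σ(3) = 4 → σ⁻¹(4) = 3
σ(4) = 6 → σ⁻¹(6) = 4
σ(5) = 3 → σ⁻¹(3) = 5
σ(6) = 2 → σ⁻¹(2) = 6
σ(7) = 5 → σ⁻¹(5) = 7

σ⁻¹ = [1 6 5 3 7 4 2]


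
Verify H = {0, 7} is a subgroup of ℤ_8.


Subgroup test for H = {0, 7} in (ℤ_8, +):
(1) 0 ∈ H? Yes
(2) Closure: for all a,b ∈ H, (a+b) mod 8 ∈ H? No  [counterexample: 7 + 7 = 6 ∉ H]
(3) Inverses: for all a ∈ H, -a mod 8 ∈ H? No

No, H is not a subgroup of ℤ_8


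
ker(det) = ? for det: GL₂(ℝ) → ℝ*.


Kernel = preimage of identity
ker(det) = {A | det(A) = 1} = SL₂(ℝ)

ker(det) = SL₂(ℝ)


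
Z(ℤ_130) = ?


Z(G) = {g ∈ G | gx = xg for all x ∈ G}
ℤ_130 is abelian, so Z(G) = G

Z(ℤ_130) = ℤ_130


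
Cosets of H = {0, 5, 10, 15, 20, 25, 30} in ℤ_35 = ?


H = {0, 5, 10, 15, 20, 25, 30}, |H| = 7
Number of cosets = |G|/|H| = 35/7 = 5
0 + H = {0, 5, 10, 15, 20, 25, 30}
1 + H = {1, 6, 11, 16, 21, 26, 31}
2 + H = {2, 7, 12, 17, 22, 27, 32}
3 + H = {3, 8, 13, 18, 23, 28, 33}
4 + H = {4, 9, 14, 19, 24, 29, 34}

Cosets: 0+H={0,5,10,15,20,25,30}; 1+H={1,6,11,16,21,26,31}; 2+H={2,7,12,17,22,27,32}; 3+H={3,8,13,18,23,28,33}; 4+H={4,9,14,19,24,29,34}


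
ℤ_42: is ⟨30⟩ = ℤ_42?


g generates ℤ_n iff gcd(g, n) = 1
gcd(30, 42) = 6
Since gcd = 6 ≠ 1, ⟨30⟩ has order 7 < 42, so 30 is not a generator.

No, 30 does not generate ℤ_42


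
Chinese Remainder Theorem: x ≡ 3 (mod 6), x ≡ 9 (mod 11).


m₁ = 6, m₂ = 11, gcd = 1, so CRT applies. M = m₁·m₂ = 66
Let M₁ = M/m₁ = 11, M₂ = M/m₂ = 6
Find y₁ ≡ M₁⁻¹ (mod m₁): 11⁻¹ ≡ 5 (mod 6)
Find y₂ ≡ M₂⁻¹ (mod m₂): 6⁻¹ ≡ 2 (mod 11)
x = a₁·M₁·y₁ + a₂·M₂·y₂ = 3·11·5 + 9·6·2 = 273
Reduce mod 66: x ≡ 9
Check: 9 mod 6 = 3 ✓, 9 mod 11 = 9 ✓

x ≡ 9 (mod 66)


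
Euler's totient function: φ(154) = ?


Factor n: 154 = 2 × 7 × 11
φ(n) = n · ∏(1 - 1/p) over distinct primes p | n
φ(154) = 154 · (1 - 1/2) · (1 - 1/7) · (1 - 1/11) = 60

φ(154) = 60


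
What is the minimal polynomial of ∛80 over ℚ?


∛80 satisfies x³ - 80 = 0, irreducible over ℚ (no rational root; 80 is not a perfect cube)

Minimal polynomial: x³ - 80


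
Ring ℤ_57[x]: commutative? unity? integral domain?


ℤ_57 has zero divisors (3·19 ≡ 0), and these lift to constant zero divisors in ℤ_57[x]; so not an integral domain
Commutative: Yes
Integral domain: No
Has unity: Yes

ℤ_57[x]: Commutative=Yes, Unity=Yes


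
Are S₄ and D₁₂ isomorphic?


Comparing S₄ and D₁₂:
S₄ has trivial center; D₁₂ has center {e, r⁶}

No, S₄ ≇ D₁₂


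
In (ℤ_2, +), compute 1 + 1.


Operation: addition mod 2
1 + 1 = (a + b) mod 2 with a = 1, b = 1

1 + 1 = 0


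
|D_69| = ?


|D_n| = 2n (n rotations and n reflections)
|D_69| = 2×69 = 138

|D_69| = 138


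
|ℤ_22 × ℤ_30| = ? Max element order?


|ℤ_22 × ℤ_30| = 22 × 30 = 660
Max element order = lcm(22,30) = 330
Cyclic? No (gcd=2)

|ℤ_22×ℤ_30| = 660, max element order = 330


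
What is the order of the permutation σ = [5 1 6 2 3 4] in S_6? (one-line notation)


Cycle decomposition: (1 5 3 6 4 2)
Cycle lengths: 6
Order = lcm(6) = 6

ord(σ) = 6


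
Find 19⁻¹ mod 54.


Use the extended Euclidean algorithm to write 1 = 19·s + 54·t; then s mod 54 is the inverse.
Euclidean algorithm:
  19 = 0·54 + 19
  54 = 2·19 + 16
  19 = 1·16 + 3
  16 = 5·3 + 1
  3 = 3·1 + 0
gcd(19,54) = 1
Back-substitution gives: 19·(-17) + 54·(6) = 1
So 19⁻¹ ≡ -17 ≡ 37 (mod 54)
Check: 19 × 37 = 703 ≡ 1 (mod 54) ✓

19⁻¹ ≡ 37 (mod 54)


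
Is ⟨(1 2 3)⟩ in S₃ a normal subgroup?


H = ⟨(1 2 3)⟩ in S₃
⟨(1 2 3)⟩ has order 3 and index 2 in S₃; index-2 subgroups are normal

Yes, normal subgroup


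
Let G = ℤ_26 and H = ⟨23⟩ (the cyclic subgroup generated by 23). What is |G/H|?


|⟨23⟩| = n / gcd(23, 26) = 26 / 1 = 26
H is normal (ℤ_26 is abelian).
|G/H| = |G| / |H| = 26 / 26 = 1

|G/H| = 1


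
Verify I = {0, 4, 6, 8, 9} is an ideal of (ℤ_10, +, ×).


Check ideal conditions for I = {0, 4, 6, 8, 9} in ℤ_10:
(1) I is an additive subgroup? No
(2) For r ∈ ℤ_10 and a ∈ I: r·a ∈ I? No  [counterexample: r=2, a=6, r·a mod 10 = 2 ∉ I]

No, I is not an ideal of ℤ_10


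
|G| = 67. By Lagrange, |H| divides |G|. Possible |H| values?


Lagrange's theorem: |H| divides |G|
|G| = 67
Divisors of 67: 1, 67

Possible subgroup orders: {1, 67}


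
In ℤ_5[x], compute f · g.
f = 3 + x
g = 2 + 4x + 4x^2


Expand and collect like terms; reduce coefficients mod 5:
x^0: 3·2 = 6 ≡ 1 (mod 5)
x^1: 3·4 + 1·2 = 14 ≡ 4 (mod 5)
x^2: 3·4 + 1·4 = 16 ≡ 1 (mod 5)
x^3: 1·4 = 4 ≡ 4 (mod 5)
Result: 1 + 4x + x^2 + 4x^3

f · g = 1 + 4x + x^2 + 4x^3


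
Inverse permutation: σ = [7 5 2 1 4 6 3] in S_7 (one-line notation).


To find σ⁻¹, swap domain and range:
σ(1) = 7 → σ⁻¹(7) = 1
σ(2) = 5 → σ⁻¹(5) = 2
σ(3) = 2 → σ⁻¹(2) = 3
σ(4) = 1 → σ⁻¹(1) = 4
σ(5) = 4 → σ⁻¹(4) = 5
σ(6) = 6 → σ⁻¹(6) = 6
σ(7) = 3 → σ⁻¹(3) = 7

σ⁻¹ = [4 3 7 5 2 6 1]


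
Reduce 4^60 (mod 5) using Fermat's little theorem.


Fermat's little theorem: if p is prime and gcd(a,p)=1, then a^(p-1) ≡ 1 (mod p)
p = 5 is prime, gcd(4,5) = 1
Reduce exponent: 60 mod 4 = 0
So 4^60 ≡ 4^0 (mod 5)
4^0 = 1

4^60 ≡ 1 (mod 5)


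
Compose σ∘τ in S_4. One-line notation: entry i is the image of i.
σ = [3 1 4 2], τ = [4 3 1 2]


σ∘τ: apply τ first, then σ
1 →τ 4 →σ 2
2 →τ 3 →σ 4
3 →τ 1 →σ 3
4 →τ 2 →σ 1

σ∘τ = [2 4 3 1]


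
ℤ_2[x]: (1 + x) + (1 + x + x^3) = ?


Add coefficients mod 2:
x^0: 1 + 1 = 0 (mod 2)
x^1: 1 + 1 = 0 (mod 2)
x^2: 0 + 0 = 0 (mod 2)
x^3: 0 + 1 = 1 (mod 2)
Result: x^3

f + g = x^3


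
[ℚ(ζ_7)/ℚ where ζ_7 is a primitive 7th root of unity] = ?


[ℚ(ζ_n):ℚ] = deg Φ_n(x) = φ(n). Here φ(7) = 6

[ℚ(ζ_7)/ℚ where ζ_7 is a primitive 7th root of unity] = 6


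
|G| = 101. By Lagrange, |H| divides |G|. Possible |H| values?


Lagrange's theorem: |H| divides |G|
|G| = 101
Divisors of 101: 1, 101

Possible subgroup orders: {1, 101}


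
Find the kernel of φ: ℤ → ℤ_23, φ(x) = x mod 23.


Kernel = preimage of identity
ker(φ) = {x ∈ ℤ : x ≡ 0 (mod 23)} = 23ℤ = {0, ±23, ±46, ...}

ker(φ) = 23ℤ


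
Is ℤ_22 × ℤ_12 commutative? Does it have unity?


Direct product ring; commutative with unity (1,1); but (1,0)·(0,1) = (0,0) gives zero divisors, so not an integral domain
Commutative: Yes
Integral domain: No
Has unity: Yes

ℤ_22 × ℤ_12: Commutative=Yes, Unity=Yes


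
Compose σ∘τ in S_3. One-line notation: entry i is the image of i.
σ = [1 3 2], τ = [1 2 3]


σ∘τ: apply τ first, then σ
1 →τ 1 →σ 1
2 →τ 2 →σ 3
3 →τ 3 →σ 2

σ∘τ = [1 3 2]


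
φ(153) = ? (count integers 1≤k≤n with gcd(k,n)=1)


Factor n: 153 = 3^2 × 17
φ(n) = n · ∏(1 - 1/p) over distinct primes p | n
φ(153) = 153 · (1 - 1/3) · (1 - 1/17) = 96

φ(153) = 96


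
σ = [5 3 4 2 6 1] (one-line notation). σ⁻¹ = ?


To find σ⁻¹, swap domain and range:
σ(1) = 5 → σ⁻¹(5) = 1
σ(2) = 3 → σ⁻¹(3) = 2
σ(3) = 4 → σ⁻¹(4) = 3
σ(4) = 2 → σ⁻¹(2) = 4
σ(5) = 6 → σ⁻¹(6) = 5
σ(6) = 1 → σ⁻¹(1) = 6

σ⁻¹ = [6 4 2 3 1 5]


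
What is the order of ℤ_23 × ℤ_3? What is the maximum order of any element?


|ℤ_23 × ℤ_3| = 23 × 3 = 69
Max element order = lcm(23,3) = 69
Cyclic? Yes (gcd=1)

|ℤ_23×ℤ_3| = 69, max element order = 69


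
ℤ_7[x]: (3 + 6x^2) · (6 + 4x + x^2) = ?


Expand and collect like terms; reduce coefficients mod 7:
x^0: 3·6 = 18 ≡ 4 (mod 7)
x^1: 3·4 + 0·6 = 12 ≡ 5 (mod 7)
x^2: 3·1 + 0·4 + 6·6 = 39 ≡ 4 (mod 7)
x^3: 0·1 + 6·4 = 24 ≡ 3 (mod 7)
x^4: 6·1 = 6 ≡ 6 (mod 7)
Result: 4 + 5x + 4x^2 + 3x^3 + 6x^4

f · g = 4 + 5x + 4x^2 + 3x^3 + 6x^4


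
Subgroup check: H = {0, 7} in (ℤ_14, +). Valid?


Subgroup test for H = {0, 7} in (ℤ_14, +):
(1) 0 ∈ H? Yes
(2) Closure: for all a,b ∈ H, (a+b) mod 14 ∈ H? Yes
(3) Inverses: for all a ∈ H, -a mod 14 ∈ H? Yes

Yes, H is a subgroup of ℤ_14


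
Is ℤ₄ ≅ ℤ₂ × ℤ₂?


Comparing ℤ₄ and ℤ₂ × ℤ₂:
ℤ₄ has an element of order 4; ℤ₂×ℤ₂ has exponent 2

No, ℤ₄ ≇ ℤ₂ × ℤ₂


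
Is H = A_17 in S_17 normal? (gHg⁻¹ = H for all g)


H = A_17 in S_17
A_17 has index 2 in S_17, and every subgroup of index 2 is normal

Yes, normal subgroup


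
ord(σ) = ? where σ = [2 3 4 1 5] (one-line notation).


Cycle decomposition: (1 2 3 4)
Cycle lengths: 4
Order = lcm(4) = 4

ord(σ) = 4


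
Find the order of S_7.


|S_n| = n! (number of permutations of n symbols)
|S_7| = 7! = 5040

|S_7| = 5040


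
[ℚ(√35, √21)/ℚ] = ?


[ℚ(√35,√21):ℚ] = [ℚ(√35,√21):ℚ(√35)]·[ℚ(√35):ℚ] = 2·2 = 4

[ℚ(√35, √21)/ℚ] = 4


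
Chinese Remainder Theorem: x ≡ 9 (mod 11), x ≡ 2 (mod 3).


m₁ = 11, m₂ = 3, gcd = 1, so CRT applies. M = m₁·m₂ = 33
Let M₁ = M/m₁ = 3, M₂ = M/m₂ = 11
Find y₁ ≡ M₁⁻¹ (mod m₁): 3⁻¹ ≡ 4 (mod 11)
Find y₂ ≡ M₂⁻¹ (mod m₂): 11⁻¹ ≡ 2 (mod 3)
x = a₁·M₁·y₁ + a₂·M₂·y₂ = 9·3·4 + 2·11·2 = 152
Reduce mod 33: x ≡ 20
Check: 20 mod 11 = 9 ✓, 20 mod 3 = 2 ✓

x ≡ 20 (mod 33)


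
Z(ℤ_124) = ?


Z(G) = {g ∈ G | gx = xg for all x ∈ G}
ℤ_124 is abelian, so Z(G) = G

Z(ℤ_124) = ℤ_124


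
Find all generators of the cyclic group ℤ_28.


g generates ℤ_n iff gcd(g,n) = 1
Prime factors of 28: 2, 7
Generators are g ∈ {1,...,27} not divisible by any of these primes.
Generators: {1, 3, 5, 9, 11, 13, 15, 17, 19, 23, 25, 27}
Number of generators = φ(28) = 12

Generators of ℤ_28 = {1, 3, 5, 9, 11, 13, 15, 17, 19, 23, 25, 27}


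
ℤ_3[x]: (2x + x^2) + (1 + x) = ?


Add coefficients mod 3:
x^0: 0 + 1 = 1 (mod 3)
x^1: 2 + 1 = 0 (mod 3)
x^2: 1 + 0 = 1 (mod 3)
Result: 1 + x^2

f + g = 1 + x^2


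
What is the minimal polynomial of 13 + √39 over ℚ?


Let α = 13 + √39. Then α - 13 = √39, so (α - 13)² = 39, giving α² - 26α + 130 = 0. Degree 2 and α ∉ ℚ, so this is the minimal polynomial.

Minimal polynomial: x² - 26x + 130


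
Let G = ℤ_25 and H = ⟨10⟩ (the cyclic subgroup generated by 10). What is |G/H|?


|⟨10⟩| = n / gcd(10, 25) = 25 / 5 = 5
H is normal (ℤ_25 is abelian).
|G/H| = |G| / |H| = 25 / 5 = 5

|G/H| = 5


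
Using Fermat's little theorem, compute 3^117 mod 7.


Fermat's little theorem: if p is prime and gcd(a,p)=1, then a^(p-1) ≡ 1 (mod p)
p = 7 is prime, gcd(3,7) = 1
Reduce exponent: 117 mod 6 = 3
So 3^117 ≡ 3^3 (mod 7)
3^3 mod 7 = 6

3^117 ≡ 6 (mod 7)


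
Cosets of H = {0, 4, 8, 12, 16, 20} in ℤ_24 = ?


H = {0, 4, 8, 12, 16, 20}, |H| = 6
Number of cosets = |G|/|H| = 24/6 = 4
0 + H = {0, 4, 8, 12, 16, 20}
1 + H = {1, 5, 9, 13, 17, 21}
2 + H = {2, 6, 10, 14, 18, 22}
3 + H = {3, 7, 11, 15, 19, 23}

Cosets: 0+H={0,4,8,12,16,20}; 1+H={1,5,9,13,17,21}; 2+H={2,6,10,14,18,22}; 3+H={3,7,11,15,19,23}


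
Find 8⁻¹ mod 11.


Use the extended Euclidean algorithm to write 1 = 8·s + 11·t; then s mod 11 is the inverse.
Euclidean algorithm:
  8 = 0·11 + 8
  11 = 1·8 + 3
  8 = 2·3 + 2
  3 = 1·2 + 1
  2 = 2·1 + 0
gcd(8,11) = 1
Back-substitution gives: 8·(-4) + 11·(3) = 1
So 8⁻¹ ≡ -4 ≡ 7 (mod 11)
Check: 8 × 7 = 56 ≡ 1 (mod 11) ✓

8⁻¹ ≡ 7 (mod 11)


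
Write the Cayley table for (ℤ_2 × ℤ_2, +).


Elements: {(0,0), (0,1), (1,0), (1,1)}
Operation: componentwise addition mod (2, 2)
Entry (a, b) = ((a₁+b₁) mod 2, (a₂+b₂) mod 2)

Cayley table:
      | (0,0) | (0,1) | (1,0) | (1,1)
(0,0) | (0,0) | (0,1) | (1,0) | (1,1)
(0,1) | (0,1) | (0,0) | (1,1) | (1,0)
(1,0) | (1,0) | (1,1) | (0,0) | (0,1)
(1,1) | (1,1) | (1,0) | (0,1) | (0,0)


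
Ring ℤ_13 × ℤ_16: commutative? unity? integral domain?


Direct product ring; commutative with unity (1,1); but (1,0)·(0,1) = (0,0) gives zero divisors, so not an integral domain
Commutative: Yes
Integral domain: No
Has unity: Yes

ℤ_13 × ℤ_16: Commutative=Yes, Unity=Yes


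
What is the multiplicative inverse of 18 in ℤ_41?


Use the extended Euclidean algorithm to write 1 = 18·s + 41·t; then s mod 41 is the inverse.
Euclidean algorithm:
  18 = 0·41 + 18
  41 = 2·18 + 5
  18 = 3·5 + 3
  5 = 1·3 + 2
  3 = 1·2 + 1
  2 = 2·1 + 0
gcd(18,41) = 1
Back-substitution gives: 18·(16) + 41·(-7) = 1
So 18⁻¹ ≡ 16 ≡ 16 (mod 41)
Check: 18 × 16 = 288 ≡ 1 (mod 41) ✓

18⁻¹ ≡ 16 (mod 41)


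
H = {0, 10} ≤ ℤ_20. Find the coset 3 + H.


3 + H = {3 + h (mod 20) : h ∈ H}
3+0=3, 3+10=13

3 + H = {3, 13}


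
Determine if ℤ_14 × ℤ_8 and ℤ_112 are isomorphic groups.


Comparing ℤ_14 × ℤ_8 and ℤ_112:
gcd(14,8) = 2 ≠ 1. Max element order in ℤ_14×ℤ_8 is lcm(14,8) = 56 < 112, so it has no element of order 112

No, ℤ_14 × ℤ_8 ≇ ℤ_112


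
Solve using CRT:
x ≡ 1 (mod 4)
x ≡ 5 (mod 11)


m₁ = 4, m₂ = 11, gcd = 1, so CRT applies. M = m₁·m₂ = 44
Let M₁ = M/m₁ = 11, M₂ = M/m₂ = 4
Find y₁ ≡ M₁⁻¹ (mod m₁): 11⁻¹ ≡ 3 (mod 4)
Find y₂ ≡ M₂⁻¹ (mod m₂): 4⁻¹ ≡ 3 (mod 11)
x = a₁·M₁·y₁ + a₂·M₂·y₂ = 1·11·3 + 5·4·3 = 93
Reduce mod 44: x ≡ 5
Check: 5 mod 4 = 1 ✓, 5 mod 11 = 5 ✓

x ≡ 5 (mod 44)


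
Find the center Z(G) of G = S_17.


Z(G) = {g ∈ G | gx = xg for all x ∈ G}
S_n is non-abelian for n ≥ 3; Z(S_17) is trivial

Z(S_17) = {e}


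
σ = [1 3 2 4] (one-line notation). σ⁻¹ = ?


To find σ⁻¹, swap domain and range:
σ(1) = 1 → σ⁻¹(1) = 1
σ(2) = 3 → σ⁻¹(3) = 2
σ(3) = 2 → σ⁻¹(2) = 3
σ(4) = 4 → σ⁻¹(4) = 4

σ⁻¹ = [1 3 2 4]


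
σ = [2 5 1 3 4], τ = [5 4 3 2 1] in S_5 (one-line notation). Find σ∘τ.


σ∘τ: apply τ first, then σ
1 →τ 5 →σ 4
2 →τ 4 →σ 3
3 →τ 3 →σ 1
4 →τ 2 →σ 5
5 →τ 1 →σ 2

σ∘τ = [4 3 1 5 2]


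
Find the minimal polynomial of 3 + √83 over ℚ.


Let α = 3 + √83. Then α - 3 = √83, so (α - 3)² = 83, giving α² - 6α - 74 = 0. Degree 2 and α ∉ ℚ, so this is the minimal polynomial.

Minimal polynomial: x² - 6x - 74


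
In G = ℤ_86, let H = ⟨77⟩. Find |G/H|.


|⟨77⟩| = n / gcd(77, 86) = 86 / 1 = 86
H is normal (ℤ_86 is abelian).
|G/H| = |G| / |H| = 86 / 86 = 1

|G/H| = 1


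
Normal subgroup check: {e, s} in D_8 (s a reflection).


H = {e, s} in D_8 (s a reflection)
r·s·r⁻¹ = sr⁻² ≠ s for n ≥ 3, so {e, s} is not closed under conjugation

No, not a normal subgroup


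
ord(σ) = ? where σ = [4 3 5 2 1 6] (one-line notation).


Cycle decomposition: (1 4 2 3 5)
Cycle lengths: 5
Order = lcm(5) = 5

ord(σ) = 5


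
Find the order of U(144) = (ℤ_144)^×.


U(n) is the group of units mod n; |U(n)| = φ(n)
|U(144)| = φ(144) = 48

|U(144) = (ℤ_144)^×| = 48


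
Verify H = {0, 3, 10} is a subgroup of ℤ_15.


Subgroup test for H = {0, 3, 10} in (ℤ_15, +):
(1) 0 ∈ H? Yes
(2) Closure: for all a,b ∈ H, (a+b) mod 15 ∈ H? No  [counterexample: 3 + 3 = 6 ∉ H]
(3) Inverses: for all a ∈ H, -a mod 15 ∈ H? No

No, H is not a subgroup of ℤ_15


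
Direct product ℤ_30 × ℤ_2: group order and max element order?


|ℤ_30 × ℤ_2| = 30 × 2 = 60
Max element order = lcm(30,2) = 30
Cyclic? No (gcd=2)

|ℤ_30×ℤ_2| = 60, max element order = 30


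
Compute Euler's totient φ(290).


Factor n: 290 = 2 × 5 × 29
φ(n) = n · ∏(1 - 1/p) over distinct primes p | n
φ(290) = 290 · (1 - 1/2) · (1 - 1/5) · (1 - 1/29) = 112

φ(290) = 112


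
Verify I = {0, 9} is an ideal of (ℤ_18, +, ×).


Check ideal conditions for I = {0, 9} in ℤ_18:
(1) I is an additive subgroup? Yes
(2) For r ∈ ℤ_18 and a ∈ I: r·a ∈ I? Yes

Yes, I is an ideal of ℤ_18


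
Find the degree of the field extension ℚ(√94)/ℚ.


√94 has minimal polynomial x² - 94 (irreducible over ℚ since 94 is squarefree)

[ℚ(√94)/ℚ] = 2


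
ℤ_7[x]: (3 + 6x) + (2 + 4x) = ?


Add coefficients mod 7:
x^0: 3 + 2 = 5 (mod 7)
x^1: 6 + 4 = 3 (mod 7)
Result: 5 + 3x

f + g = 5 + 3x


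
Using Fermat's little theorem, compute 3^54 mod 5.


Fermat's little theorem: if p is prime and gcd(a,p)=1, then a^(p-1) ≡ 1 (mod p)
p = 5 is prime, gcd(3,5) = 1
Reduce exponent: 54 mod 4 = 2
So 3^54 ≡ 3^2 (mod 5)
3^2 mod 5 = 4

3^54 ≡ 4 (mod 5)


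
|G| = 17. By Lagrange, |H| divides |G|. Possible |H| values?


Lagrange's theorem: |H| divides |G|
|G| = 17
Divisors of 17: 1, 17

Possible subgroup orders: {1, 17}


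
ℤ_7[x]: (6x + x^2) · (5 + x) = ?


Expand and collect like terms; reduce coefficients mod 7:
x^0: 0·5 = 0 ≡ 0 (mod 7)
x^1: 0·1 + 6·5 = 30 ≡ 2 (mod 7)
x^2: 6·1 + 1·5 = 11 ≡ 4 (mod 7)
x^3: 1·1 = 1 ≡ 1 (mod 7)
Result: 2x + 4x^2 + x^3

f · g = 2x + 4x^2 + x^3


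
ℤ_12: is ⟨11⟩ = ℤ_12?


g generates ℤ_n iff gcd(g, n) = 1
gcd(11, 12) = 1
Since gcd = 1, 11 is a generator.

Yes, 11 generates ℤ_12


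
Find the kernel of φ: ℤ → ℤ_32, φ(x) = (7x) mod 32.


Kernel = preimage of identity
ker(φ) = {x ∈ ℤ : 7x ≡ 0 (mod 32)}. gcd(7,32) = 1, so 7x ≡ 0 (mod 32) ⟺ x ≡ 0 (mod 32/1 = 32). Hence ker(φ) = 32ℤ

ker(φ) = 32ℤ


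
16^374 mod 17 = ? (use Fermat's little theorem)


Fermat's little theorem: if p is prime and gcd(a,p)=1, then a^(p-1) ≡ 1 (mod p)
p = 17 is prime, gcd(16,17) = 1
Reduce exponent: 374 mod 16 = 6
So 16^374 ≡ 16^6 (mod 17)
16^6 mod 17 = 1

16^374 ≡ 1 (mod 17)


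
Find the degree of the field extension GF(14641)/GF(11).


GF(14641) = GF(11^4), so the extension degree is 4

[GF(14641)/GF(11)] = 4


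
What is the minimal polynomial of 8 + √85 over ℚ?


Let α = 8 + √85. Then α - 8 = √85, so (α - 8)² = 85, giving α² - 16α - 21 = 0. Degree 2 and α ∉ ℚ, so this is the minimal polynomial.

Minimal polynomial: x² - 16x - 21


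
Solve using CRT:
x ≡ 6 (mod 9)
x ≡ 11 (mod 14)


m₁ = 9, m₂ = 14, gcd = 1, so CRT applies. M = m₁·m₂ = 126
Let M₁ = M/m₁ = 14, M₂ = M/m₂ = 9
Find y₁ ≡ M₁⁻¹ (mod m₁): 14⁻¹ ≡ 2 (mod 9)
Find y₂ ≡ M₂⁻¹ (mod m₂): 9⁻¹ ≡ 11 (mod 14)
x = a₁·M₁·y₁ + a₂·M₂·y₂ = 6·14·2 + 11·9·11 = 1257
Reduce mod 126: x ≡ 123
Check: 123 mod 9 = 6 ✓, 123 mod 14 = 11 ✓

x ≡ 123 (mod 126)


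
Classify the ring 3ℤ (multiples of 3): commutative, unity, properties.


3ℤ is a commutative ring under +,× but has no multiplicative identity (1 ∉ 3ℤ); it has no zero divisors, but without unity it is not an integral domain
Commutative: Yes
Integral domain: No
Has unity: No

3ℤ (multiples of 3): Commutative=Yes, Unity=No


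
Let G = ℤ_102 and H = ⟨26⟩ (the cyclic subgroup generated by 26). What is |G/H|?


|⟨26⟩| = n / gcd(26, 102) = 102 / 2 = 51
H is normal (ℤ_102 is abelian).
|G/H| = |G| / |H| = 102 / 51 = 2

|G/H| = 2


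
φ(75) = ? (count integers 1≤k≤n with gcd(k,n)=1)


Factor n: 75 = 3 × 5^2
φ(n) = n · ∏(1 - 1/p) over distinct primes p | n
φ(75) = 75 · (1 - 1/3) · (1 - 1/5) = 40

φ(75) = 40


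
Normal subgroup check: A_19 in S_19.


H = A_19 in S_19
A_19 has index 2 in S_19, and every subgroup of index 2 is normal

Yes, normal subgroup


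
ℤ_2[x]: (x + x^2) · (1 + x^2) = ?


Expand and collect like terms; reduce coefficients mod 2:
x^0: 0·1 = 0 ≡ 0 (mod 2)
x^1: 0·0 + 1·1 = 1 ≡ 1 (mod 2)
x^2: 0·1 + 1·0 + 1·1 = 1 ≡ 1 (mod 2)
x^3: 1·1 + 1·0 = 1 ≡ 1 (mod 2)
x^4: 1·1 = 1 ≡ 1 (mod 2)
Result: x + x^2 + x^3 + x^4

f · g = x + x^2 + x^3 + x^4


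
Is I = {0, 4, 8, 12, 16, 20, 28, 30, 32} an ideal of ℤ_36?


Check ideal conditions for I = {0, 4, 8, 12, 16, 20, 28, 30, 32} in ℤ_36:
(1) I is an additive subgroup? No
(2) For r ∈ ℤ_36 and a ∈ I: r·a ∈ I? No  [counterexample: r=2, a=12, r·a mod 36 = 24 ∉ I]

No, I is not an ideal of ℤ_36


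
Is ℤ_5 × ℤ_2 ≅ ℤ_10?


Comparing ℤ_5 × ℤ_2 and ℤ_10:
gcd(5,2) = 1, so ℤ_5 × ℤ_2 ≅ ℤ_10 (CRT)

Yes, ℤ_5 × ℤ_2 ≅ ℤ_10


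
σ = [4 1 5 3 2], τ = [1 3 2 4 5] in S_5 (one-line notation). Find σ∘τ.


σ∘τ: apply τ first, then σ
1 →τ 1 →σ 4
2 →τ 3 →σ 5
3 →τ 2 →σ 1
4 →τ 4 →σ 3
5 →τ 5 →σ 2

σ∘τ = [4 5 1 3 2]


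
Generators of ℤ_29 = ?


g generates ℤ_n iff gcd(g,n) = 1
Prime factors of 29: 29
Generators are g ∈ {1,...,28} not divisible by any of these primes.
Generators: {1, 2, 3, 4, 5, 6, 7, 8, 9, 10, 11, 12, 13, 14, 15, 16, 17, 18, 19, 20, 21, 22, 23, 24, 25, 26, 27, 28}
Number of generators = φ(29) = 28

Generators of ℤ_29 = {1, 2, 3, 4, 5, 6, 7, 8, 9, 10, 11, 12, 13, 14, 15, 16, 17, 18, 19, 20, 21, 22, 23, 24, 25, 26, 27, 28}


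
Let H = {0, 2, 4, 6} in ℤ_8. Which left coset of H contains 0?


0 + H = {0 + h (mod 8) : h ∈ H}
0+0=0, 0+2=2, 0+4=4, 0+6=6

0 + H = {0, 2, 4, 6}


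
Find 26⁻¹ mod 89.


Use the extended Euclidean algorithm to write 1 = 26·s + 89·t; then s mod 89 is the inverse.
Euclidean algorithm:
  26 = 0·89 + 26
  89 = 3·26 + 11
  26 = 2·11 + 4
  11 = 2·4 + 3
  4 = 1·3 + 1
  3 = 3·1 + 0
gcd(26,89) = 1
Back-substitution gives: 26·(24) + 89·(-7) = 1
So 26⁻¹ ≡ 24 ≡ 24 (mod 89)
Check: 26 × 24 = 624 ≡ 1 (mod 89) ✓

26⁻¹ ≡ 24 (mod 89)


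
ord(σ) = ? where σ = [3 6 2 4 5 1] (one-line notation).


Cycle decomposition: (1 3 2 6)
Cycle lengths: 4
Order = lcm(4) = 4

ord(σ) = 4


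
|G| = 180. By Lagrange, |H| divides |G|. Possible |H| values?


Lagrange's theorem: |H| divides |G|
|G| = 180
Divisors of 180: 1, 2, 3, 4, 5, 6, 9, 10, 12, 15, 18, 20, 30, 36, 45, 60, 90, 180

Possible subgroup orders: {1, 2, 3, 4, 5, 6, 9, 10, 12, 15, 18, 20, 30, 36, 45, 60, 90, 180}


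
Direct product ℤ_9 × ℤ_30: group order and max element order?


|ℤ_9 × ℤ_30| = 9 × 30 = 270
Max element order = lcm(9,30) = 90
Cyclic? No (gcd=3)

|ℤ_9×ℤ_30| = 270, max element order = 90


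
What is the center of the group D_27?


Z(G) = {g ∈ G | gx = xg for all x ∈ G}
For odd n, Z(D_n) = {e}: no nontrivial rotation commutes with all reflections

Z(D_27) = {e}


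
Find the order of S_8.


|S_n| = n! (number of permutations of n symbols)
|S_8| = 8! = 40320

|S_8| = 40320


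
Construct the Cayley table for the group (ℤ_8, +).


Elements: {0, 1, 2, 3, 4, 5, 6, 7}
Operation: addition mod 8
Entry (a, b) = (a + b) mod 8

Cayley table:
  | 0 | 1 | 2 | 3 | 4 | 5 | 6 | 7
0 | 0 | 1 | 2 | 3 | 4 | 5 | 6 | 7
1 | 1 | 2 | 3 | 4 | 5 | 6 | 7 | 0
2 | 2 | 3 | 4 | 5 | 6 | 7 | 0 | 1
3 | 3 | 4 | 5 | 6 | 7 | 0 | 1 | 2
4 | 4 | 5 | 6 | 7 | 0 | 1 | 2 | 3
5 | 5 | 6 | 7 | 0 | 1 | 2 | 3 | 4
6 | 6 | 7 | 0 | 1 | 2 | 3 | 4 | 5
7 | 7 | 0 | 1 | 2 | 3 | 4 | 5 | 6


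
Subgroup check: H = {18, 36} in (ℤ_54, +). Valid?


Subgroup test for H = {18, 36} in (ℤ_54, +):
(1) 0 ∈ H? No
(2) Closure: for all a,b ∈ H, (a+b) mod 54 ∈ H? No  [counterexample: 18 + 36 = 0 ∉ H]
(3) Inverses: for all a ∈ H, -a mod 54 ∈ H? Yes

No, H is not a subgroup of ℤ_54


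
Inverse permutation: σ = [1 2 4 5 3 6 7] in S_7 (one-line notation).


To find σ⁻¹, swap domain and range:
σ(1) = 1 → σ⁻¹(1) = 1
σ(2) = 2 → σ⁻¹(2) = 2
σ(3) = 4 → σ⁻¹(4) = 3
σ(4) = 5 → σ⁻¹(5) = 4
σ(5) = 3 → σ⁻¹(3) = 5
σ(6) = 6 → σ⁻¹(6) = 6
σ(7) = 7 → σ⁻¹(7) = 7

σ⁻¹ = [1 2 5 3 4 6 7]


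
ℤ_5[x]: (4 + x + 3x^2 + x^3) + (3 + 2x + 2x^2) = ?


Add coefficients mod 5:
x^0: 4 + 3 = 2 (mod 5)
x^1: 1 + 2 = 3 (mod 5)
x^2: 3 + 2 = 0 (mod 5)
x^3: 1 + 0 = 1 (mod 5)
Result: 2 + 3x + x^3

f + g = 2 + 3x + x^3


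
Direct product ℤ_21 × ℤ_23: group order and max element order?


|ℤ_21 × ℤ_23| = 21 × 23 = 483
Max element order = lcm(21,23) = 483
Cyclic? Yes (gcd=1)

|ℤ_21×ℤ_23| = 483, max element order = 483


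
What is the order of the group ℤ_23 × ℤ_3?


|A × B| = |A| · |B|
|ℤ_23 × ℤ_3| = 23 × 3 = 69

|ℤ_23 × ℤ_3| = 69


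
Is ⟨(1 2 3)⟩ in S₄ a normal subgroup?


H = ⟨(1 2 3)⟩ in S₄
(1 4)(1 2 3)(1 4)⁻¹ = (4 2 3) ∉ ⟨(1 2 3)⟩

No, not a normal subgroup


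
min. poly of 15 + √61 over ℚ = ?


Let α = 15 + √61. Then α - 15 = √61, so (α - 15)² = 61, giving α² - 30α + 164 = 0. Degree 2 and α ∉ ℚ, so this is the minimal polynomial.

Minimal polynomial: x² - 30x + 164


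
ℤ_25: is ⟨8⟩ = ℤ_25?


g generates ℤ_n iff gcd(g, n) = 1
gcd(8, 25) = 1
Since gcd = 1, 8 is a generator.

Yes, 8 generates ℤ_25


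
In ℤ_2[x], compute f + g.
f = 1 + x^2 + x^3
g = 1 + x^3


Add coefficients mod 2:
x^0: 1 + 1 = 0 (mod 2)
x^1: 0 + 0 = 0 (mod 2)
x^2: 1 + 0 = 1 (mod 2)
x^3: 1 + 1 = 0 (mod 2)
Result: x^2

f + g = x^2


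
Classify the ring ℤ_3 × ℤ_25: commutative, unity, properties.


Direct product ring; commutative with unity (1,1); but (1,0)·(0,1) = (0,0) gives zero divisors, so not an integral domain
Commutative: Yes
Integral domain: No
Has unity: Yes

ℤ_3 × ℤ_25: Commutative=Yes, Unity=Yes


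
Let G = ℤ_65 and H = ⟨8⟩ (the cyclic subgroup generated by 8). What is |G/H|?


|⟨8⟩| = n / gcd(8, 65) = 65 / 1 = 65
H is normal (ℤ_65 is abelian).
|G/H| = |G| / |H| = 65 / 65 = 1

|G/H| = 1


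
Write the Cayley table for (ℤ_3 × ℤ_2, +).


Elements: {(0,0), (0,1), (1,0), (1,1), (2,0), (2,1)}
Operation: componentwise addition mod (3, 2)
Entry (a, b) = ((a₁+b₁) mod 3, (a₂+b₂) mod 2)

Cayley table:
      | (0,0) | (0,1) | (1,0) | (1,1) | (2,0) | (2,1)
(0,0) | (0,0) | (0,1) | (1,0) | (1,1) | (2,0) | (2,1)
(0,1) | (0,1) | (0,0) | (1,1) | (1,0) | (2,1) | (2,0)
(1,0) | (1,0) | (1,1) | (2,0) | (2,1) | (0,0) | (0,1)
(1,1) | (1,1) | (1,0) | (2,1) | (2,0) | (0,1) | (0,0)
(2,0) | (2,0) | (2,1) | (0,0) | (0,1) | (1,0) | (1,1)
(2,1) | (2,1) | (2,0) | (0,1) | (0,0) | (1,1) | (1,0)


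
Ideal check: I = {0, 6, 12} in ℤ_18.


Check ideal conditions for I = {0, 6, 12} in ℤ_18:
(1) I is an additive subgroup? Yes
(2) For r ∈ ℤ_18 and a ∈ I: r·a ∈ I? Yes

Yes, I is an ideal of ℤ_18


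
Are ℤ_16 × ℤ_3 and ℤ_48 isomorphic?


Comparing ℤ_16 × ℤ_3 and ℤ_48:
gcd(16,3) = 1, so ℤ_16 × ℤ_3 ≅ ℤ_48 (CRT)

Yes, ℤ_16 × ℤ_3 ≅ ℤ_48


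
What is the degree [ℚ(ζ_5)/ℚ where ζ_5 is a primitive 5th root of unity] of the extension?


[ℚ(ζ_n):ℚ] = deg Φ_n(x) = φ(n). Here φ(5) = 4

[ℚ(ζ_5)/ℚ where ζ_5 is a primitive 5th root of unity] = 4


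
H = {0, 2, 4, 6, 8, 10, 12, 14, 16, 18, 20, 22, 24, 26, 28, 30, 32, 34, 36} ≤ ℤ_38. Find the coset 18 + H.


18 + H = {18 + h (mod 38) : h ∈ H}
18+0=18, 18+2=20, 18+4=22, 18+6=24, 18+8=26, 18+10=28, 18+12=30, 18+14=32, 18+16=34, 18+18=36, 18+20=0, 18+22=2, 18+24=4, 18+26=6, 18+28=8, 18+30=10, 18+32=12, 18+34=14, 18+36=16
18 + H = {0, 2, 4, 6, 8, 10, 12, 14, 16, 18, 20, 22, 24, 26, 28, 30, 32, 34, 36} = 0 + H

18 + H = {0, 2, 4, 6, 8, 10, 12, 14, 16, 18, 20, 22, 24, 26, 28, 30, 32, 34, 36}


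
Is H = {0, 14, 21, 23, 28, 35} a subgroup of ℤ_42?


Subgroup test for H = {0, 14, 21, 23, 28, 35} in (ℤ_42, +):
(1) 0 ∈ H? Yes
(2) Closure: for all a,b ∈ H, (a+b) mod 42 ∈ H? No  [counterexample: 14 + 23 = 37 ∉ H]
(3) Inverses: for all a ∈ H, -a mod 42 ∈ H? No

No, H is not a subgroup of ℤ_42


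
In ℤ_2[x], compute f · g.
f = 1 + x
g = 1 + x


Expand and collect like terms; reduce coefficients mod 2:
x^0: 1·1 = 1 ≡ 1 (mod 2)
x^1: 1·1 + 1·1 = 2 ≡ 0 (mod 2)
x^2: 1·1 = 1 ≡ 1 (mod 2)
Result: 1 + x^2

f · g = 1 + x^2


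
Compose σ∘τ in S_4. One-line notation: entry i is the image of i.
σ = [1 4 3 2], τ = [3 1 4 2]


σ∘τ: apply τ first, then σ
1 →τ 3 →σ 3
2 →τ 1 →σ 1
3 →τ 4 →σ 2
4 →τ 2 →σ 4

σ∘τ = [3 1 2 4]


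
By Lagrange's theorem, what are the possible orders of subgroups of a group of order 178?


Lagrange's theorem: |H| divides |G|
|G| = 178
Divisors of 178: 1, 2, 89, 178

Possible subgroup orders: {1, 2, 89, 178}


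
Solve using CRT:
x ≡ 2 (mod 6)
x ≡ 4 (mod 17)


m₁ = 6, m₂ = 17, gcd = 1, so CRT applies. M = m₁·m₂ = 102
Let M₁ = M/m₁ = 17, M₂ = M/m₂ = 6
Find y₁ ≡ M₁⁻¹ (mod m₁): 17⁻¹ ≡ 5 (mod 6)
Find y₂ ≡ M₂⁻¹ (mod m₂): 6⁻¹ ≡ 3 (mod 17)
x = a₁·M₁·y₁ + a₂·M₂·y₂ = 2·17·5 + 4·6·3 = 242
Reduce mod 102: x ≡ 38
Check: 38 mod 6 = 2 ✓, 38 mod 17 = 4 ✓

x ≡ 38 (mod 102)


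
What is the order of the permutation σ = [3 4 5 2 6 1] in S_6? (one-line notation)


Cycle decomposition: (1 3 5 6) (2 4)
Cycle lengths: 4, 2
Order = lcm(4, 2) = 4

ord(σ) = 4


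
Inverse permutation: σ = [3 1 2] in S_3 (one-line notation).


To find σ⁻¹, swap domain and range:
σ(1) = 3 → σ⁻¹(3) = 1
σ(2) = 1 → σ⁻¹(1) = 2
σ(3) = 2 → σ⁻¹(2) = 3

σ⁻¹ = [2 3 1]


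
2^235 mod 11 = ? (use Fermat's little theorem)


Fermat's little theorem: if p is prime and gcd(a,p)=1, then a^(p-1) ≡ 1 (mod p)
p = 11 is prime, gcd(2,11) = 1
Reduce exponent: 235 mod 10 = 5
So 2^235 ≡ 2^5 (mod 11)
2^5 mod 11 = 10

2^235 ≡ 10 (mod 11)


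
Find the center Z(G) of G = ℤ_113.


Z(G) = {g ∈ G | gx = xg for all x ∈ G}
ℤ_113 is abelian, so Z(G) = G

Z(ℤ_113) = ℤ_113


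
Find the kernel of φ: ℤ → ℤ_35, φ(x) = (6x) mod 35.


Kernel = preimage of identity
ker(φ) = {x ∈ ℤ : 6x ≡ 0 (mod 35)}. gcd(6,35) = 1, so 6x ≡ 0 (mod 35) ⟺ x ≡ 0 (mod 35/1 = 35). Hence ker(φ) = 35ℤ

ker(φ) = 35ℤ


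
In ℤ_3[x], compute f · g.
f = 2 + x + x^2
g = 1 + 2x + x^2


Expand and collect like terms; reduce coefficients mod 3:
x^0: 2·1 = 2 ≡ 2 (mod 3)
x^1: 2·2 + 1·1 = 5 ≡ 2 (mod 3)
x^2: 2·1 + 1·2 + 1·1 = 5 ≡ 2 (mod 3)
x^3: 1·1 + 1·2 = 3 ≡ 0 (mod 3)
x^4: 1·1 = 1 ≡ 1 (mod 3)
Result: 2 + 2x + 2x^2 + x^4

f · g = 2 + 2x + 2x^2 + x^4


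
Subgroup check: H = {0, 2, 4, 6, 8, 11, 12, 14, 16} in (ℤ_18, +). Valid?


Subgroup test for H = {0, 2, 4, 6, 8, 11, 12, 14, 16} in (ℤ_18, +):
(1) 0 ∈ H? Yes
(2) Closure: for all a,b ∈ H, (a+b) mod 18 ∈ H? No  [counterexample: 2 + 8 = 10 ∉ H]
(3) Inverses: for all a ∈ H, -a mod 18 ∈ H? No

No, H is not a subgroup of ℤ_18


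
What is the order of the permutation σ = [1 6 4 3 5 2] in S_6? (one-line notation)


Cycle decomposition: (2 6) (3 4)
Cycle lengths: 2, 2
Order = lcm(2, 2) = 2

ord(σ) = 2


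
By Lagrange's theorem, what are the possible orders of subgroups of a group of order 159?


Lagrange's theorem: |H| divides |G|
|G| = 159
Divisors of 159: 1, 3, 53, 159

Possible subgroup orders: {1, 3, 53, 159}


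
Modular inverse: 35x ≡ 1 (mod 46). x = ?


Use the extended Euclidean algorithm to write 1 = 35·s + 46·t; then s mod 46 is the inverse.
Euclidean algorithm:
  35 = 0·46 + 35
  46 = 1·35 + 11
  35 = 3·11 + 2
  11 = 5·2 + 1
  2 = 2·1 + 0
gcd(35,46) = 1
Back-substitution gives: 35·(-21) + 46·(16) = 1
So 35⁻¹ ≡ -21 ≡ 25 (mod 46)
Check: 35 × 25 = 875 ≡ 1 (mod 46) ✓

35⁻¹ ≡ 25 (mod 46)


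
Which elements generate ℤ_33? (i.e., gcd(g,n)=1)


g generates ℤ_n iff gcd(g,n) = 1
Prime factors of 33: 3, 11
Generators are g ∈ {1,...,32} not divisible by any of these primes.
Generators: {1, 2, 4, 5, 7, 8, 10, 13, 14, 16, 17, 19, 20, 23, 25, 26, 28, 29, 31, 32}
Number of generators = φ(33) = 20

Generators of ℤ_33 = {1, 2, 4, 5, 7, 8, 10, 13, 14, 16, 17, 19, 20, 23, 25, 26, 28, 29, 31, 32}


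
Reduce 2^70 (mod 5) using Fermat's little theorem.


Fermat's little theorem: if p is prime and gcd(a,p)=1, then a^(p-1) ≡ 1 (mod p)
p = 5 is prime, gcd(2,5) = 1
Reduce exponent: 70 mod 4 = 2
So 2^70 ≡ 2^2 (mod 5)
2^2 mod 5 = 4

2^70 ≡ 4 (mod 5)


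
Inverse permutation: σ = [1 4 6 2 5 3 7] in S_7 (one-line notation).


To find σ⁻¹, swap domain and range:
σ(1) = 1 → σ⁻¹(1) = 1
σ(2) = 4 → σ⁻¹(4) = 2
σ(3) = 6 → σ⁻¹(6) = 3
σ(4) = 2 → σ⁻¹(2) = 4
σ(5) = 5 → σ⁻¹(5) = 5
σ(6) = 3 → σ⁻¹(3) = 6
σ(7) = 7 → σ⁻¹(7) = 7

σ⁻¹ = [1 4 6 2 5 3 7]


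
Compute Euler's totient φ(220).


Factor n: 220 = 2^2 × 5 × 11
φ(n) = n · ∏(1 - 1/p) over distinct primes p | n
φ(220) = 220 · (1 - 1/2) · (1 - 1/5) · (1 - 1/11) = 80

φ(220) = 80


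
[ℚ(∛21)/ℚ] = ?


∛21 has minimal polynomial x³ - 21 (irreducible over ℚ since 21 is not a perfect cube)

[ℚ(∛21)/ℚ] = 3


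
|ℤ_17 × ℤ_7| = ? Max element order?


|ℤ_17 × ℤ_7| = 17 × 7 = 119
Max element order = lcm(17,7) = 119
Cyclic? Yes (gcd=1)

|ℤ_17×ℤ_7| = 119, max element order = 119


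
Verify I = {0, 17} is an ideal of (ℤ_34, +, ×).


Check ideal conditions for I = {0, 17} in ℤ_34:
(1) I is an additive subgroup? Yes
(2) For r ∈ ℤ_34 and a ∈ I: r·a ∈ I? Yes

Yes, I is an ideal of ℤ_34


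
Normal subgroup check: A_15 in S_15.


H = A_15 in S_15
A_15 has index 2 in S_15, and every subgroup of index 2 is normal

Yes, normal subgroup


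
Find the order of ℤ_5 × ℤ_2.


|A × B| = |A| · |B|
|ℤ_5 × ℤ_2| = 5 × 2 = 10

|ℤ_5 × ℤ_2| = 10


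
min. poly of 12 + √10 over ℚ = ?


Let α = 12 + √10. Then α - 12 = √10, so (α - 12)² = 10, giving α² - 24α + 134 = 0. Degree 2 and α ∉ ℚ, so this is the minimal polynomial.

Minimal polynomial: x² - 24x + 134


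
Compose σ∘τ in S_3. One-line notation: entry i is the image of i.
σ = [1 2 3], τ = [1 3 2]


σ∘τ: apply τ first, then σ
1 →τ 1 →σ 1
2 →τ 3 →σ 3
3 →τ 2 →σ 2

σ∘τ = [1 3 2]


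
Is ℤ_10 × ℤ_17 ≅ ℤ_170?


Comparing ℤ_10 × ℤ_17 and ℤ_170:
gcd(10,17) = 1, so ℤ_10 × ℤ_17 ≅ ℤ_170 (CRT)

Yes, ℤ_10 × ℤ_17 ≅ ℤ_170


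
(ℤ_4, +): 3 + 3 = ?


Operation: addition mod 4
3 + 3 = (a + b) mod 4 with a = 3, b = 3

3 + 3 = 2


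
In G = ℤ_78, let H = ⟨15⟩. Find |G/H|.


|⟨15⟩| = n / gcd(15, 78) = 78 / 3 = 26
H is normal (ℤ_78 is abelian).
|G/H| = |G| / |H| = 78 / 26 = 3

|G/H| = 3


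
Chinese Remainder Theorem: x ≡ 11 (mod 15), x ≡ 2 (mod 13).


m₁ = 15, m₂ = 13, gcd = 1, so CRT applies. M = m₁·m₂ = 195
Let M₁ = M/m₁ = 13, M₂ = M/m₂ = 15
Find y₁ ≡ M₁⁻¹ (mod m₁): 13⁻¹ ≡ 7 (mod 15)
Find y₂ ≡ M₂⁻¹ (mod m₂): 15⁻¹ ≡ 7 (mod 13)
x = a₁·M₁·y₁ + a₂·M₂·y₂ = 11·13·7 + 2·15·7 = 1211
Reduce mod 195: x ≡ 41
Check: 41 mod 15 = 11 ✓, 41 mod 13 = 2 ✓

x ≡ 41 (mod 195)


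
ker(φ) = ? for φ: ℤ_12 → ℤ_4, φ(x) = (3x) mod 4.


Kernel = preimage of identity
ker(φ) = {x ∈ ℤ_12 : 3x ≡ 0 (mod 4)}. Since 4 | 12, φ is well-defined. The kernel is the cyclic subgroup ⟨4⟩ of ℤ_12 (order 3), i.e. {0, 4, 8}

ker(φ) = {0, 4, 8}


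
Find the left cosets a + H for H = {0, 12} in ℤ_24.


H = {0, 12}, |H| = 2
Number of cosets = |G|/|H| = 24/2 = 12
0 + H = {0, 12}
1 + H = {1, 13}
2 + H = {2, 14}
3 + H = {3, 15}
4 + H = {4, 16}
5 + H = {5, 17}
6 + H = {6, 18}
7 + H = {7, 19}
8 + H = {8, 20}
9 + H = {9, 21}
10 + H = {10, 22}
11 + H = {11, 23}

Cosets: 0+H={0,12}; 1+H={1,13}; 2+H={2,14}; 3+H={3,15}; 4+H={4,16}; 5+H={5,17}; 6+H={6,18}; 7+H={7,19}; 8+H={8,20}; 9+H={9,21}; 10+H={10,22}; 11+H={11,23}


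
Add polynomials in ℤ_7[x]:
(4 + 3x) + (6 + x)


Add coefficients mod 7:
x^0: 4 + 6 = 3 (mod 7)
x^1: 3 + 1 = 4 (mod 7)
Result: 3 + 4x

f + g = 3 + 4x


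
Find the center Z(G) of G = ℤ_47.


Z(G) = {g ∈ G | gx = xg for all x ∈ G}
ℤ_47 is abelian, so Z(G) = G

Z(ℤ_47) = ℤ_47
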